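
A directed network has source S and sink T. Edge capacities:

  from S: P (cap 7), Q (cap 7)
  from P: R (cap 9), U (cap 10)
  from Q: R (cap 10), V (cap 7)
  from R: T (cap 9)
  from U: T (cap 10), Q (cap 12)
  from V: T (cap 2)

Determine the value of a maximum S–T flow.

14

Augment S→P→R→T: bottleneck 7, flow now 7.
Augment S→Q→R→T: bottleneck 2, flow now 9.
Augment S→Q→V→T: bottleneck 2, flow now 11.
Augment S→Q→R→P→U→T: bottleneck 3, flow now 14. (uses reverse residual edge)
No augmenting path remains; maximum flow = 14.
In the residual graph, reachable from S: {S}.
Min-cut edges: S→P (7), S→Q (7); capacity 7 + 7 = 14.
This cut is saturated, so no flow can exceed 14.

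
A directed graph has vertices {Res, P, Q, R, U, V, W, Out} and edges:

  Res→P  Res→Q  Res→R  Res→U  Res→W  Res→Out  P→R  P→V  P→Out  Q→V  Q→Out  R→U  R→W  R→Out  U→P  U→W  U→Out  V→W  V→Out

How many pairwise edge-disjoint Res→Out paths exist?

5

Assign every edge capacity 1; by Menger, the answer equals the max flow.
Path Res→Out (+1); total 1.
Path Res→P→Out (+1); total 2.
Path Res→Q→Out (+1); total 3.
Path Res→R→Out (+1); total 4.
Path Res→U→Out (+1); total 5.
No residual Res→Out path; max flow = 5.
Certifying cut of size 5: {Res→Out, Res→P, Res→Q, Res→R, Res→U}.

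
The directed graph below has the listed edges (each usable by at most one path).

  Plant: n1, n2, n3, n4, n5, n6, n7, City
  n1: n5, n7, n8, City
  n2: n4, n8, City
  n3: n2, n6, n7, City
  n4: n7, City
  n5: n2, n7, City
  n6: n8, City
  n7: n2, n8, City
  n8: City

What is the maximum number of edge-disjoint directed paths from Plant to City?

Assign every edge capacity 1; by Menger, the answer equals the max flow.
Path Plant→City (+1); total 1.
Path Plant→n1→City (+1); total 2.
Path Plant→n2→City (+1); total 3.
Path Plant→n3→City (+1); total 4.
Path Plant→n4→City (+1); total 5.
Path Plant→n5→City (+1); total 6.
Path Plant→n6→City (+1); total 7.
Path Plant→n7→City (+1); total 8.
No residual Plant→City path; max flow = 8.
Certifying cut of size 8: {Plant→City, Plant→n1, Plant→n2, Plant→n3, Plant→n4, Plant→n5, Plant→n6, Plant→n7}.

8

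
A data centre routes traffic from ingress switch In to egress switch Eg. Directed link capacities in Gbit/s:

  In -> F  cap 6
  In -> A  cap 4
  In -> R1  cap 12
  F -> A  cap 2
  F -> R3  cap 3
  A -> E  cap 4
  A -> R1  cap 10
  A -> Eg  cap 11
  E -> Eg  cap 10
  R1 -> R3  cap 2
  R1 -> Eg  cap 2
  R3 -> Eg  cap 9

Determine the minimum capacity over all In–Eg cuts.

13

Augment In→A→Eg: bottleneck 4, flow now 4.
Augment In→R1→Eg: bottleneck 2, flow now 6.
Augment In→F→A→Eg: bottleneck 2, flow now 8.
Augment In→F→R3→Eg: bottleneck 3, flow now 11.
Augment In→R1→R3→Eg: bottleneck 2, flow now 13.
No augmenting path remains; maximum flow = 13.
By max-flow min-cut, the minimum cut capacity equals the max flow.
In the residual graph, reachable from In: {In, F, R1}.
Min-cut edges: In→A (4), F→A (2), F→R3 (3), R1→R3 (2), R1→Eg (2); capacity 4 + 2 + 3 + 2 + 2 = 13.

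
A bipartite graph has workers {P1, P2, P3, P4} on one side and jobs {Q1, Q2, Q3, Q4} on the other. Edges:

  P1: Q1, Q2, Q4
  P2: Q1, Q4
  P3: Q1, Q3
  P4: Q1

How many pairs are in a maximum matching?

4

Unit-capacity flow: source→left, listed edges, right→sink; max matching = max flow.
Augmenting path P1→Q1 (+1); matched 1.
Augmenting path P2→Q4 (+1); matched 2.
Augmenting path P3→Q3 (+1); matched 3.
Augmenting path P4→Q1→P1→Q2 (+1); matched 4.
No augmenting path remains; maximum matching = 4.
König certificate: {P1, P2, P3, P4} is a vertex cover of size 4 (every listed pair touches it), so no matching can be larger.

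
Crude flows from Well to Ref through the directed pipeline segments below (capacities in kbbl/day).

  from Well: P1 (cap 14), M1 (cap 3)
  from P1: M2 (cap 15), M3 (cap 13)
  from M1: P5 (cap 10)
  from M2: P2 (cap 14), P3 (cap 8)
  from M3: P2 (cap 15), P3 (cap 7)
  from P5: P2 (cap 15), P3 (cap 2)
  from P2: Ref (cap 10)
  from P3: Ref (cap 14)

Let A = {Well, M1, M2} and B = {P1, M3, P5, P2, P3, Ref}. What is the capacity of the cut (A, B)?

Edges leaving {Well, M1, M2}: Well→P1 (14), M1→P5 (10), M2→P2 (14), M2→P3 (8).
Cut capacity = 14 + 10 + 14 + 8 = 46.

46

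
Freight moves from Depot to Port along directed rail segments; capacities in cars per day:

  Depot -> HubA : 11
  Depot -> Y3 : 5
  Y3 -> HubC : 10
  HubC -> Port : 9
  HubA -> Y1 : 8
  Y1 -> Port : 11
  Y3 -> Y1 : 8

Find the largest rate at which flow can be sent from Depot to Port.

13

Augment Depot→Y3→Y1→Port: bottleneck 5, flow now 5.
Augment Depot→HubA→Y1→Port: bottleneck 6, flow now 11.
Augment Depot→HubA→Y1→Y3→HubC→Port: bottleneck 2, flow now 13. (uses reverse residual edge)
No augmenting path remains; maximum flow = 13.
In the residual graph, reachable from Depot: {Depot, HubA}.
Min-cut edges: Depot→Y3 (5), HubA→Y1 (8); capacity 5 + 8 = 13.
This cut is saturated, so no flow can exceed 13.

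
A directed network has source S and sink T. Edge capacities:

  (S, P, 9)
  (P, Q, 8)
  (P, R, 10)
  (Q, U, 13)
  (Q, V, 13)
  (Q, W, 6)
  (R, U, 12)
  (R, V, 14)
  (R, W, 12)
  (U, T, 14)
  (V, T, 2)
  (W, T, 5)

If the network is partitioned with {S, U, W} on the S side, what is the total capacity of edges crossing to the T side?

Edges leaving {S, U, W}: S→P (9), U→T (14), W→T (5).
Cut capacity = 9 + 14 + 5 = 28.

28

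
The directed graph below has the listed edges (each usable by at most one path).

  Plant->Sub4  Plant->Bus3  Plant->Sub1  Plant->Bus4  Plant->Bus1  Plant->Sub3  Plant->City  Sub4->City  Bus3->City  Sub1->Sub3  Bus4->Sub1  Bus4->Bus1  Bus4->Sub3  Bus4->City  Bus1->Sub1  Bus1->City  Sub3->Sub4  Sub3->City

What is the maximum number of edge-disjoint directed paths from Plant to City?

6

Assign every edge capacity 1; by Menger, the answer equals the max flow.
Path Plant→City (+1); total 1.
Path Plant→Sub4→City (+1); total 2.
Path Plant→Bus3→City (+1); total 3.
Path Plant→Bus4→City (+1); total 4.
Path Plant→Bus1→City (+1); total 5.
Path Plant→Sub3→City (+1); total 6.
No residual Plant→City path; max flow = 6.
Certifying cut of size 6: {Plant→Bus1, Plant→Bus3, Plant→Bus4, Plant→City, Sub3→City, Sub4→City}.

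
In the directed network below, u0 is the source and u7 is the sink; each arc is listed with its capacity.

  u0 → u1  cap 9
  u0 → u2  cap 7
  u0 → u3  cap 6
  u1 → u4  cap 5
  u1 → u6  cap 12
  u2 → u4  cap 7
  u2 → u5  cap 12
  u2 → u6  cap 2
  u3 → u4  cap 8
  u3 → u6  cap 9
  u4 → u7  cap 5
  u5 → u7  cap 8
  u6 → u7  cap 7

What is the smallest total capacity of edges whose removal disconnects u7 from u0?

Augment u0→u1→u4→u7: bottleneck 5, flow now 5.
Augment u0→u1→u6→u7: bottleneck 4, flow now 9.
Augment u0→u2→u5→u7: bottleneck 7, flow now 16.
Augment u0→u3→u6→u7: bottleneck 3, flow now 19.
No augmenting path remains; maximum flow = 19.
By max-flow min-cut, the minimum cut capacity equals the max flow.
In the residual graph, reachable from u0: {u0, u1, u3, u4, u6}.
Min-cut edges: u0→u2 (7), u4→u7 (5), u6→u7 (7); capacity 7 + 5 + 7 = 19.

19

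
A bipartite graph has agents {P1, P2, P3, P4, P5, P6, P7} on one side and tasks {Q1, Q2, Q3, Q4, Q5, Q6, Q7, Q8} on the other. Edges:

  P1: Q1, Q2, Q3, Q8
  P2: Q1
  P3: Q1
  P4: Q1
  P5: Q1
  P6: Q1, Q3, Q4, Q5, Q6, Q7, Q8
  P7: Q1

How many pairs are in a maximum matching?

3

Unit-capacity flow: source→left, listed edges, right→sink; max matching = max flow.
Augmenting path P1→Q1 (+1); matched 1.
Augmenting path P6→Q3 (+1); matched 2.
Augmenting path P2→Q1→P1→Q2 (+1); matched 3.
No augmenting path remains; maximum matching = 3.
König certificate: {P1, P6, Q1} is a vertex cover of size 3 (every listed pair touches it), so no matching can be larger.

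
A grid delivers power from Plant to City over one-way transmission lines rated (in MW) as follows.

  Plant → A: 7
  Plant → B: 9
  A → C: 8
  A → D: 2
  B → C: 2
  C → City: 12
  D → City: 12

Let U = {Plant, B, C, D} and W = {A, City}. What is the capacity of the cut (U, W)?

Edges leaving {Plant, B, C, D}: Plant→A (7), C→City (12), D→City (12).
Cut capacity = 7 + 12 + 12 = 31.

31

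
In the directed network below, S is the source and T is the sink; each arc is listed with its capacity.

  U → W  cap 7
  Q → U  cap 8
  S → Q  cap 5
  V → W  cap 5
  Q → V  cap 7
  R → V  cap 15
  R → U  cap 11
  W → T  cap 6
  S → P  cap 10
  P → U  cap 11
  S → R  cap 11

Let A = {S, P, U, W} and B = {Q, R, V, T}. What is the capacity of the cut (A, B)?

Edges leaving {S, P, U, W}: S→Q (5), S→R (11), W→T (6).
Cut capacity = 5 + 11 + 6 = 22.

22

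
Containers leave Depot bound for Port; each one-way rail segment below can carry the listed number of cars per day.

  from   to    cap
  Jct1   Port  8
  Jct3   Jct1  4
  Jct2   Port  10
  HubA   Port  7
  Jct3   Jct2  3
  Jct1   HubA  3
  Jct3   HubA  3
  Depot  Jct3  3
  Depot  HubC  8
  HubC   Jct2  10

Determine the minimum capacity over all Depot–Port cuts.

11

Augment Depot→HubC→Jct2→Port: bottleneck 8, flow now 8.
Augment Depot→Jct3→Jct2→Port: bottleneck 2, flow now 10.
Augment Depot→Jct3→Jct1→Port: bottleneck 1, flow now 11.
No augmenting path remains; maximum flow = 11.
By max-flow min-cut, the minimum cut capacity equals the max flow.
In the residual graph, reachable from Depot: {Depot}.
Min-cut edges: Depot→HubC (8), Depot→Jct3 (3); capacity 8 + 3 = 11.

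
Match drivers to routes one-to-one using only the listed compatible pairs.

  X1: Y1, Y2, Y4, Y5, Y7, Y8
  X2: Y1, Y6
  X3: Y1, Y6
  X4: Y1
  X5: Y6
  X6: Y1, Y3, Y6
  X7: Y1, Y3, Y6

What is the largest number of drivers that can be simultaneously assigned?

4

Unit-capacity flow: source→left, listed edges, right→sink; max matching = max flow.
Augmenting path X1→Y1 (+1); matched 1.
Augmenting path X2→Y6 (+1); matched 2.
Augmenting path X6→Y3 (+1); matched 3.
Augmenting path X3→Y1→X1→Y2 (+1); matched 4.
No augmenting path remains; maximum matching = 4.
König certificate: {X1, Y1, Y3, Y6} is a vertex cover of size 4 (every listed pair touches it), so no matching can be larger.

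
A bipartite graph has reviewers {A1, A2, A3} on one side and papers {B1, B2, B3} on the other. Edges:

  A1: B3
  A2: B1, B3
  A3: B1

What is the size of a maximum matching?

2

Unit-capacity flow: source→left, listed edges, right→sink; max matching = max flow.
Augmenting path A1→B3 (+1); matched 1.
Augmenting path A2→B1 (+1); matched 2.
No augmenting path remains; maximum matching = 2.
König certificate: {B1, B3} is a vertex cover of size 2 (every listed pair touches it), so no matching can be larger.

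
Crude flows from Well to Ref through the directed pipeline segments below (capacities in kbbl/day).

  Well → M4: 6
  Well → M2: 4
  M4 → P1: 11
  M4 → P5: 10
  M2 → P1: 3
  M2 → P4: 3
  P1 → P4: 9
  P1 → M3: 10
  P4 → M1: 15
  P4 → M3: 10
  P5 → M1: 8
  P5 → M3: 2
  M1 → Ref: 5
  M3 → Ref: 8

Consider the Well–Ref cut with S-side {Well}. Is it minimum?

Given cut capacity: 6 + 4 = 10.
Augment Well→M4→P1→M3→Ref: bottleneck 6, flow now 6.
Augment Well→M2→P1→M3→Ref: bottleneck 2, flow now 8.
Augment Well→M2→P4→M1→Ref: bottleneck 2, flow now 10.
No augmenting path remains; maximum flow = 10.
Cut capacity 10 equals the max flow, so it is a minimum cut.

Yes — it is a minimum cut (capacity 10).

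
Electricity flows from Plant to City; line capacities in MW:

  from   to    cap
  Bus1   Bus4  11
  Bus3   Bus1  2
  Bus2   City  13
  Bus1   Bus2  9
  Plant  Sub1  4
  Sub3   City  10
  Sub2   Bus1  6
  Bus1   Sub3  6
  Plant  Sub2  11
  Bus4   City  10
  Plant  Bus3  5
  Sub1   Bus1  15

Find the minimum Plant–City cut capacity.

Augment Plant→Sub2→Bus1→Bus4→City: bottleneck 6, flow now 6.
Augment Plant→Bus3→Bus1→Bus4→City: bottleneck 2, flow now 8.
Augment Plant→Sub1→Bus1→Bus4→City: bottleneck 2, flow now 10.
Augment Plant→Sub1→Bus1→Sub3→City: bottleneck 2, flow now 12.
No augmenting path remains; maximum flow = 12.
By max-flow min-cut, the minimum cut capacity equals the max flow.
In the residual graph, reachable from Plant: {Plant, Sub2, Bus3}.
Min-cut edges: Plant→Sub1 (4), Sub2→Bus1 (6), Bus3→Bus1 (2); capacity 4 + 6 + 2 = 12.

12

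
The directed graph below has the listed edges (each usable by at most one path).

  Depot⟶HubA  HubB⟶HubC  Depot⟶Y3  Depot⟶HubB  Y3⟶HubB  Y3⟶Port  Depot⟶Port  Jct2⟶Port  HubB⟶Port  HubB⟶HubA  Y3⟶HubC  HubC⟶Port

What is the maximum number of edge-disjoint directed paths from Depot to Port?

Assign every edge capacity 1; by Menger, the answer equals the max flow.
Path Depot→Port (+1); total 1.
Path Depot→Y3→Port (+1); total 2.
Path Depot→HubB→Port (+1); total 3.
No residual Depot→Port path; max flow = 3.
Certifying cut of size 3: {Depot→HubB, Depot→Port, Depot→Y3}.

3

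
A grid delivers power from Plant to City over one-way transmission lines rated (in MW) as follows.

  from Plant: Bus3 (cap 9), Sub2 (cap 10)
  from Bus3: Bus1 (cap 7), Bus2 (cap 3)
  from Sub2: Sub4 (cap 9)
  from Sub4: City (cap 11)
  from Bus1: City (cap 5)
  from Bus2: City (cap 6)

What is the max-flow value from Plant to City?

Augment Plant→Bus3→Bus1→City: bottleneck 5, flow now 5.
Augment Plant→Bus3→Bus2→City: bottleneck 3, flow now 8.
Augment Plant→Sub2→Sub4→City: bottleneck 9, flow now 17.
No augmenting path remains; maximum flow = 17.
In the residual graph, reachable from Plant: {Plant, Bus3, Sub2, Bus1}.
Min-cut edges: Bus3→Bus2 (3), Sub2→Sub4 (9), Bus1→City (5); capacity 3 + 9 + 5 = 17.
This cut is saturated, so no flow can exceed 17.

17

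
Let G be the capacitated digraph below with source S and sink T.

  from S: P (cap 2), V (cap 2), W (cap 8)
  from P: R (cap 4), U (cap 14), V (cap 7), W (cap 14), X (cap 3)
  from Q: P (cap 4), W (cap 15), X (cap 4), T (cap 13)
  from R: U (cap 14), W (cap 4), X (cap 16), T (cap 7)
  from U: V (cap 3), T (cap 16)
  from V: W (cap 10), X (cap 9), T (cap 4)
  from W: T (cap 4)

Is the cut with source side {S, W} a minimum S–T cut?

Given cut capacity: 2 + 2 + 4 = 8.
Augment S→V→T: bottleneck 2, flow now 2.
Augment S→W→T: bottleneck 4, flow now 6.
Augment S→P→R→T: bottleneck 2, flow now 8.
No augmenting path remains; maximum flow = 8.
Cut capacity 8 equals the max flow, so it is a minimum cut.

Yes — it is a minimum cut (capacity 8).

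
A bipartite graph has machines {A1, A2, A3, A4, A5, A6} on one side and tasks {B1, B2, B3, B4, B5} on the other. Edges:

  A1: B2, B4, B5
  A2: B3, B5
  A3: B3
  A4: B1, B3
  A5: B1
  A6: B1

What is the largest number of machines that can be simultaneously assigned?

4

Unit-capacity flow: source→left, listed edges, right→sink; max matching = max flow.
Augmenting path A1→B2 (+1); matched 1.
Augmenting path A2→B3 (+1); matched 2.
Augmenting path A4→B1 (+1); matched 3.
Augmenting path A3→B3→A2→B5 (+1); matched 4.
No augmenting path remains; maximum matching = 4.
König certificate: {A1, A2, B1, B3} is a vertex cover of size 4 (every listed pair touches it), so no matching can be larger.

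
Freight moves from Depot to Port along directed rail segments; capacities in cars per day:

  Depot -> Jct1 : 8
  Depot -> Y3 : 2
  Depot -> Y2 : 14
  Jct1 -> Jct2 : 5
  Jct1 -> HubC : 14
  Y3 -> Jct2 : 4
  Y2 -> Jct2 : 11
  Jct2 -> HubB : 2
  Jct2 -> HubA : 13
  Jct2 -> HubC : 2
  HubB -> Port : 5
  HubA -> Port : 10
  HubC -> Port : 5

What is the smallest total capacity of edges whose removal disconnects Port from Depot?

17

Augment Depot→Jct1→HubC→Port: bottleneck 5, flow now 5.
Augment Depot→Jct1→Jct2→HubB→Port: bottleneck 2, flow now 7.
Augment Depot→Jct1→Jct2→HubA→Port: bottleneck 1, flow now 8.
Augment Depot→Y3→Jct2→HubA→Port: bottleneck 2, flow now 10.
Augment Depot→Y2→Jct2→HubA→Port: bottleneck 7, flow now 17.
No augmenting path remains; maximum flow = 17.
By max-flow min-cut, the minimum cut capacity equals the max flow.
In the residual graph, reachable from Depot: {Depot, Jct1, Y3, Y2, Jct2, HubA, HubC}.
Min-cut edges: Jct2→HubB (2), HubA→Port (10), HubC→Port (5); capacity 2 + 10 + 5 = 17.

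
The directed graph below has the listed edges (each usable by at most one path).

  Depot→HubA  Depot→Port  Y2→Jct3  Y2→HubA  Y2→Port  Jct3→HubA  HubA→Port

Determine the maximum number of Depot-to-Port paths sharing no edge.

2

Assign every edge capacity 1; by Menger, the answer equals the max flow.
Path Depot→Port (+1); total 1.
Path Depot→HubA→Port (+1); total 2.
No residual Depot→Port path; max flow = 2.
Certifying cut of size 2: {Depot→HubA, Depot→Port}.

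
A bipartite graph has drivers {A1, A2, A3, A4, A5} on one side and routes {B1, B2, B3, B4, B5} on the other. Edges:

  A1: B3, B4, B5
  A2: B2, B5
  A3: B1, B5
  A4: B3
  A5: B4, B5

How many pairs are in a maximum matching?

Unit-capacity flow: source→left, listed edges, right→sink; max matching = max flow.
Augmenting path A1→B3 (+1); matched 1.
Augmenting path A2→B2 (+1); matched 2.
Augmenting path A3→B1 (+1); matched 3.
Augmenting path A5→B4 (+1); matched 4.
Augmenting path A4→B3→A1→B5 (+1); matched 5.
No augmenting path remains; maximum matching = 5.
König certificate: {A1, A2, A3, A4, A5} is a vertex cover of size 5 (every listed pair touches it), so no matching can be larger.

5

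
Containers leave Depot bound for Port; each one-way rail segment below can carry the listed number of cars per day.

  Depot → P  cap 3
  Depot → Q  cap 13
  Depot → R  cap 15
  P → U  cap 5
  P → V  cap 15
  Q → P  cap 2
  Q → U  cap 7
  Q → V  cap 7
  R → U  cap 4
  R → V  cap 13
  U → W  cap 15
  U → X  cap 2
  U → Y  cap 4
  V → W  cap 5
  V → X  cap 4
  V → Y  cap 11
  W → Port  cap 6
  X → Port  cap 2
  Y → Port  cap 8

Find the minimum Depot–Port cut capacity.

16

Augment Depot→P→U→W→Port: bottleneck 3, flow now 3.
Augment Depot→Q→U→W→Port: bottleneck 3, flow now 6.
Augment Depot→Q→U→X→Port: bottleneck 2, flow now 8.
Augment Depot→Q→U→Y→Port: bottleneck 2, flow now 10.
Augment Depot→Q→V→Y→Port: bottleneck 6, flow now 16.
No augmenting path remains; maximum flow = 16.
By max-flow min-cut, the minimum cut capacity equals the max flow.
In the residual graph, reachable from Depot: {Depot, P, Q, R, U, V, W, X, Y}.
Min-cut edges: W→Port (6), X→Port (2), Y→Port (8); capacity 6 + 2 + 8 = 16.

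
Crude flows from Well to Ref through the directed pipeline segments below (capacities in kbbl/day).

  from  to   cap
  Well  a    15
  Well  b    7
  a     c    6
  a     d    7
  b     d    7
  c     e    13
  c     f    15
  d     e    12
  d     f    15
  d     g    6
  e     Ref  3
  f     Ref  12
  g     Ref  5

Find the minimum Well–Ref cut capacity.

Augment Well→a→c→e→Ref: bottleneck 3, flow now 3.
Augment Well→a→c→f→Ref: bottleneck 3, flow now 6.
Augment Well→a→d→f→Ref: bottleneck 7, flow now 13.
Augment Well→b→d→f→Ref: bottleneck 2, flow now 15.
Augment Well→b→d→g→Ref: bottleneck 5, flow now 20.
No augmenting path remains; maximum flow = 20.
By max-flow min-cut, the minimum cut capacity equals the max flow.
In the residual graph, reachable from Well: {Well, a}.
Min-cut edges: Well→b (7), a→c (6), a→d (7); capacity 7 + 6 + 7 = 20.

20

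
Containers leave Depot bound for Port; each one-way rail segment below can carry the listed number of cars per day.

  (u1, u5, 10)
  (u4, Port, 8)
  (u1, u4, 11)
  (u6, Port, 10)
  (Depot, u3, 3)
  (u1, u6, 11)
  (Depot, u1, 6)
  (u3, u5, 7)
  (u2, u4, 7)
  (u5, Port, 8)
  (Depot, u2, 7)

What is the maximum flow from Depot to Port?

Augment Depot→u1→u4→Port: bottleneck 6, flow now 6.
Augment Depot→u2→u4→Port: bottleneck 2, flow now 8.
Augment Depot→u3→u5→Port: bottleneck 3, flow now 11.
Augment Depot→u2→u4→u1→u5→Port: bottleneck 5, flow now 16. (uses reverse residual edge)
No augmenting path remains; maximum flow = 16.
In the residual graph, reachable from Depot: {Depot}.
Min-cut edges: Depot→u1 (6), Depot→u2 (7), Depot→u3 (3); capacity 6 + 7 + 3 = 16.
This cut is saturated, so no flow can exceed 16.

16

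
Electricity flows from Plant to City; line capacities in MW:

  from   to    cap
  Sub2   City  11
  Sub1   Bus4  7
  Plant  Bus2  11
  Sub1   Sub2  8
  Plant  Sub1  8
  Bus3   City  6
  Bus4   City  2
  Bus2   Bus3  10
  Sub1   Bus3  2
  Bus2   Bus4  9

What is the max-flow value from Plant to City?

16

Augment Plant→Bus2→Bus4→City: bottleneck 2, flow now 2.
Augment Plant→Bus2→Bus3→City: bottleneck 6, flow now 8.
Augment Plant→Sub1→Sub2→City: bottleneck 8, flow now 16.
No augmenting path remains; maximum flow = 16.
In the residual graph, reachable from Plant: {Plant, Bus2, Bus4, Bus3}.
Min-cut edges: Plant→Sub1 (8), Bus4→City (2), Bus3→City (6); capacity 8 + 2 + 6 = 16.
This cut is saturated, so no flow can exceed 16.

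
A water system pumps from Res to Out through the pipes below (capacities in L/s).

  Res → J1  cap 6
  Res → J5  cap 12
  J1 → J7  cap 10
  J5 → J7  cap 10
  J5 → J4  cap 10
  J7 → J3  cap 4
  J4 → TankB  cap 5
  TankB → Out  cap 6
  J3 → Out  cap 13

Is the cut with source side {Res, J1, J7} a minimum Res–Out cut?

No — its capacity is 16, but the minimum cut has capacity 9.

Given cut capacity: 12 + 4 = 16.
Augment Res→J1→J7→J3→Out: bottleneck 4, flow now 4.
Augment Res→J5→J4→TankB→Out: bottleneck 5, flow now 9.
No augmenting path remains; maximum flow = 9.
In the residual graph, reachable from Res: {Res, J1, J5, J7, J4}.
Min-cut edges: J7→J3 (4), J4→TankB (5); capacity 4 + 5 = 9.
Cut capacity 16 exceeds the max flow 9, so it is not minimum.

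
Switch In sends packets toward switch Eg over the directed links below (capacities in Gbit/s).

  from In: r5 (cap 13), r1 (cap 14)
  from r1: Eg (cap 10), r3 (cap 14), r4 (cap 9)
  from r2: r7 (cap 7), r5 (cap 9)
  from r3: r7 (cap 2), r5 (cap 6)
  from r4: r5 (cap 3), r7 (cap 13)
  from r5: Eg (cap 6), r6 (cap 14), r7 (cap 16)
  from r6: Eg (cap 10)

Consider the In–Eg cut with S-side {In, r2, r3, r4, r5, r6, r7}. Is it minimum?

No — its capacity is 30, but the minimum cut has capacity 26.

Given cut capacity: 14 + 6 + 10 = 30.
Augment In→r1→Eg: bottleneck 10, flow now 10.
Augment In→r5→Eg: bottleneck 6, flow now 16.
Augment In→r5→r6→Eg: bottleneck 7, flow now 23.
Augment In→r1→r3→r5→r6→Eg: bottleneck 3, flow now 26.
No augmenting path remains; maximum flow = 26.
In the residual graph, reachable from In: {In, r1, r3, r4, r5, r6, r7}.
Min-cut edges: r1→Eg (10), r5→Eg (6), r6→Eg (10); capacity 10 + 6 + 10 = 26.
Cut capacity 30 exceeds the max flow 26, so it is not minimum.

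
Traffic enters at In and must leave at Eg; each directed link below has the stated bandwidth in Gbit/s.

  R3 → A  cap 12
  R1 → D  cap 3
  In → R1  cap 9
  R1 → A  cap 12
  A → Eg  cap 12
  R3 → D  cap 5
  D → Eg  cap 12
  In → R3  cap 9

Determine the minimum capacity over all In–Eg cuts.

Augment In→R1→A→Eg: bottleneck 9, flow now 9.
Augment In→R3→A→Eg: bottleneck 3, flow now 12.
Augment In→R3→D→Eg: bottleneck 5, flow now 17.
Augment In→R3→A→R1→D→Eg: bottleneck 1, flow now 18. (uses reverse residual edge)
No augmenting path remains; maximum flow = 18.
By max-flow min-cut, the minimum cut capacity equals the max flow.
In the residual graph, reachable from In: {In}.
Min-cut edges: In→R1 (9), In→R3 (9); capacity 9 + 9 = 18.

18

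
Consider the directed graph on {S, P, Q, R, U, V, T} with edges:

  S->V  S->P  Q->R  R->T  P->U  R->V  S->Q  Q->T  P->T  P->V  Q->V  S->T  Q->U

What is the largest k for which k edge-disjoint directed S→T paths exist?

3

Assign every edge capacity 1; by Menger, the answer equals the max flow.
Path S→T (+1); total 1.
Path S→P→T (+1); total 2.
Path S→Q→T (+1); total 3.
No residual S→T path; max flow = 3.
Certifying cut of size 3: {S→P, S→Q, S→T}.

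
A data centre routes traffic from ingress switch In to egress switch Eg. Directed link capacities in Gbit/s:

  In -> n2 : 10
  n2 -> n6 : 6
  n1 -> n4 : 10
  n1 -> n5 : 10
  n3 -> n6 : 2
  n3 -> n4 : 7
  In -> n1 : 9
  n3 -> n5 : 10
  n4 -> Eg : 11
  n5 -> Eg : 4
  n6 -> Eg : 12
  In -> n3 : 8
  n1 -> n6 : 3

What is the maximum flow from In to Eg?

Augment In→n1→n4→Eg: bottleneck 9, flow now 9.
Augment In→n2→n6→Eg: bottleneck 6, flow now 15.
Augment In→n3→n4→Eg: bottleneck 2, flow now 17.
Augment In→n3→n5→Eg: bottleneck 4, flow now 21.
Augment In→n3→n6→Eg: bottleneck 2, flow now 23.
No augmenting path remains; maximum flow = 23.
In the residual graph, reachable from In: {In, n2}.
Min-cut edges: In→n1 (9), In→n3 (8), n2→n6 (6); capacity 9 + 8 + 6 = 23.
This cut is saturated, so no flow can exceed 23.

23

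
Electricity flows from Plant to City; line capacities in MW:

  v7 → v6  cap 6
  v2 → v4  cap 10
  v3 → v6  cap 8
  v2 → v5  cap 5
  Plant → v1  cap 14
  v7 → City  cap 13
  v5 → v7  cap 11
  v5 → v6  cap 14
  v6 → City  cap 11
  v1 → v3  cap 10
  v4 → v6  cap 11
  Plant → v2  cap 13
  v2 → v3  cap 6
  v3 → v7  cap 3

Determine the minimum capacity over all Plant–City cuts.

19

Augment Plant→v1→v3→v6→City: bottleneck 8, flow now 8.
Augment Plant→v1→v3→v7→City: bottleneck 2, flow now 10.
Augment Plant→v2→v3→v7→City: bottleneck 1, flow now 11.
Augment Plant→v2→v4→v6→City: bottleneck 3, flow now 14.
Augment Plant→v2→v5→v7→City: bottleneck 5, flow now 19.
No augmenting path remains; maximum flow = 19.
By max-flow min-cut, the minimum cut capacity equals the max flow.
In the residual graph, reachable from Plant: {Plant, v1, v2, v3, v4, v6}.
Min-cut edges: v2→v5 (5), v3→v7 (3), v6→City (11); capacity 5 + 3 + 11 = 19.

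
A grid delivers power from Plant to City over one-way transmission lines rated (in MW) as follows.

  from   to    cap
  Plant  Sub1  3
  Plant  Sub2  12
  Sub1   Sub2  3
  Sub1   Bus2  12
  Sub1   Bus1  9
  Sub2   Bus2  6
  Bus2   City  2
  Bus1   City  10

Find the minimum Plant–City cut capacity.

Augment Plant→Sub1→Bus2→City: bottleneck 2, flow now 2.
Augment Plant→Sub1→Bus1→City: bottleneck 1, flow now 3.
Augment Plant→Sub2→Bus2→Sub1→Bus1→City: bottleneck 2, flow now 5. (uses reverse residual edge)
No augmenting path remains; maximum flow = 5.
By max-flow min-cut, the minimum cut capacity equals the max flow.
In the residual graph, reachable from Plant: {Plant, Sub2, Bus2}.
Min-cut edges: Plant→Sub1 (3), Bus2→City (2); capacity 3 + 2 = 5.

5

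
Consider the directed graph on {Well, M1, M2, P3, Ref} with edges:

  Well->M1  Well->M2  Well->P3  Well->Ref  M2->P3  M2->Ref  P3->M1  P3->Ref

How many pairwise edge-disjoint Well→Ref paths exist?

3

Assign every edge capacity 1; by Menger, the answer equals the max flow.
Path Well→Ref (+1); total 1.
Path Well→M2→Ref (+1); total 2.
Path Well→P3→Ref (+1); total 3.
No residual Well→Ref path; max flow = 3.
Certifying cut of size 3: {Well→M2, Well→P3, Well→Ref}.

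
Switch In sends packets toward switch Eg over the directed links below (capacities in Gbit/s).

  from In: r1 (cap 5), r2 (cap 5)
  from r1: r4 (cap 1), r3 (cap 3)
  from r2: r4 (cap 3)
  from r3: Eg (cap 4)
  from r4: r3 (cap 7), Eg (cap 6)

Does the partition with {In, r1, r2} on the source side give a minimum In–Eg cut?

Yes — it is a minimum cut (capacity 7).

Given cut capacity: 3 + 1 + 3 = 7.
Augment In→r1→r3→Eg: bottleneck 3, flow now 3.
Augment In→r1→r4→Eg: bottleneck 1, flow now 4.
Augment In→r2→r4→Eg: bottleneck 3, flow now 7.
No augmenting path remains; maximum flow = 7.
Cut capacity 7 equals the max flow, so it is a minimum cut.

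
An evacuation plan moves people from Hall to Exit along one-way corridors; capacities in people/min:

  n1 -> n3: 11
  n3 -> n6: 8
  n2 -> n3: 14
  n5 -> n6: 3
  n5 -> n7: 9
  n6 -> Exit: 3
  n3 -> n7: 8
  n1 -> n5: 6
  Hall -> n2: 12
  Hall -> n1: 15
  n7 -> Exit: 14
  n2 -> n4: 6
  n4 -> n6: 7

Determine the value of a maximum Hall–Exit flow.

17

Augment Hall→n1→n3→n6→Exit: bottleneck 3, flow now 3.
Augment Hall→n1→n3→n7→Exit: bottleneck 8, flow now 11.
Augment Hall→n1→n5→n7→Exit: bottleneck 4, flow now 15.
Augment Hall→n2→n3→n1→n5→n7→Exit: bottleneck 2, flow now 17. (uses reverse residual edge)
No augmenting path remains; maximum flow = 17.
In the residual graph, reachable from Hall: {Hall, n1, n2, n3, n4, n6}.
Min-cut edges: n1→n5 (6), n3→n7 (8), n6→Exit (3); capacity 6 + 8 + 3 = 17.
This cut is saturated, so no flow can exceed 17.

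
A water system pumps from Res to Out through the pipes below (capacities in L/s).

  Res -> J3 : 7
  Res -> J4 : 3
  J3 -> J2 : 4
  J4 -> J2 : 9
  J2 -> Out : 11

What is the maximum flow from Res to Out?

Augment Res→J3→J2→Out: bottleneck 4, flow now 4.
Augment Res→J4→J2→Out: bottleneck 3, flow now 7.
No augmenting path remains; maximum flow = 7.
In the residual graph, reachable from Res: {Res, J3}.
Min-cut edges: Res→J4 (3), J3→J2 (4); capacity 3 + 4 = 7.
This cut is saturated, so no flow can exceed 7.

7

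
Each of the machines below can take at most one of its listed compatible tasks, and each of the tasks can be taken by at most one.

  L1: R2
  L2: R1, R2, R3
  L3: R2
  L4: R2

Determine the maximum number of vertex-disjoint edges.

Unit-capacity flow: source→left, listed edges, right→sink; max matching = max flow.
Augmenting path L1→R2 (+1); matched 1.
Augmenting path L2→R1 (+1); matched 2.
No augmenting path remains; maximum matching = 2.
König certificate: {L2, R2} is a vertex cover of size 2 (every listed pair touches it), so no matching can be larger.

2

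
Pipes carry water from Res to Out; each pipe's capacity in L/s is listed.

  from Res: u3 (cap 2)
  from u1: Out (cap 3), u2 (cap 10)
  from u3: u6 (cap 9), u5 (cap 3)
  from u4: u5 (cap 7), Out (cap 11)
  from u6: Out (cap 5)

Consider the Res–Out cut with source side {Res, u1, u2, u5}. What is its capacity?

Edges leaving {Res, u1, u2, u5}: Res→u3 (2), u1→Out (3).
Cut capacity = 2 + 3 = 5.

5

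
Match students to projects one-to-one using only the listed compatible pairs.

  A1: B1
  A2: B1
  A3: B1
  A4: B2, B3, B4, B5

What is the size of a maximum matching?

2

Unit-capacity flow: source→left, listed edges, right→sink; max matching = max flow.
Augmenting path A1→B1 (+1); matched 1.
Augmenting path A4→B2 (+1); matched 2.
No augmenting path remains; maximum matching = 2.
König certificate: {A4, B1} is a vertex cover of size 2 (every listed pair touches it), so no matching can be larger.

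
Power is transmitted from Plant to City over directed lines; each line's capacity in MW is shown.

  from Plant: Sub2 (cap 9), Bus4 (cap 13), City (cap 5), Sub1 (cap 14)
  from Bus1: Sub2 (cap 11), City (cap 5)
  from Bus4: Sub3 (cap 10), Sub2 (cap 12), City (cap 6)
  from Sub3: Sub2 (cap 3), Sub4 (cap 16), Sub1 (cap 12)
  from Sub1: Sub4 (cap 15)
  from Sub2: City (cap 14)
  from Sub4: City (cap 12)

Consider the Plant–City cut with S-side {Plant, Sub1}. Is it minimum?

No — its capacity is 42, but the minimum cut has capacity 37.

Given cut capacity: 13 + 9 + 5 + 15 = 42.
Augment Plant→City: bottleneck 5, flow now 5.
Augment Plant→Bus4→City: bottleneck 6, flow now 11.
Augment Plant→Sub2→City: bottleneck 9, flow now 20.
Augment Plant→Bus4→Sub2→City: bottleneck 5, flow now 25.
Augment Plant→Sub1→Sub4→City: bottleneck 12, flow now 37.
No augmenting path remains; maximum flow = 37.
In the residual graph, reachable from Plant: {Plant, Bus4, Sub3, Sub1, Sub2, Sub4}.
Min-cut edges: Plant→City (5), Bus4→City (6), Sub2→City (14), Sub4→City (12); capacity 5 + 6 + 14 + 12 = 37.
Cut capacity 42 exceeds the max flow 37, so it is not minimum.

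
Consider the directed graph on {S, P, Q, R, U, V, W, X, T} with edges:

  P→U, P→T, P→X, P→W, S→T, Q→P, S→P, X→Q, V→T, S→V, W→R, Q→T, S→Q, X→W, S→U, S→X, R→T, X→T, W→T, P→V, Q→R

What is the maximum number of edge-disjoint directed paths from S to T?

5

Assign every edge capacity 1; by Menger, the answer equals the max flow.
Path S→T (+1); total 1.
Path S→P→T (+1); total 2.
Path S→Q→T (+1); total 3.
Path S→V→T (+1); total 4.
Path S→X→T (+1); total 5.
No residual S→T path; max flow = 5.
Certifying cut of size 5: {S→P, S→Q, S→T, S→V, S→X}.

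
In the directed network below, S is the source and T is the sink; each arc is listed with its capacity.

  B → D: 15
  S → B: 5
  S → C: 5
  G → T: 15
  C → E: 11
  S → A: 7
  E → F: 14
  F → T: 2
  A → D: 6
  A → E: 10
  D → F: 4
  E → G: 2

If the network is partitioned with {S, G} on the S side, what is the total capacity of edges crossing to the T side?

32

Edges leaving {S, G}: S→A (7), S→B (5), S→C (5), G→T (15).
Cut capacity = 7 + 5 + 5 + 15 = 32.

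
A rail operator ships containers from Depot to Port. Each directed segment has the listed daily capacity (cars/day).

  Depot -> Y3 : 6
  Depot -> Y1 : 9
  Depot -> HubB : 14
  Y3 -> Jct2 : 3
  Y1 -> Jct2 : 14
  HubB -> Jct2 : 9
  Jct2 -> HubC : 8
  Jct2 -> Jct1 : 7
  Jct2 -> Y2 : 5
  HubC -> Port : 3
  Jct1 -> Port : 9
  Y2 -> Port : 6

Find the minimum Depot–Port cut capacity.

Augment Depot→Y3→Jct2→HubC→Port: bottleneck 3, flow now 3.
Augment Depot→Y1→Jct2→Jct1→Port: bottleneck 7, flow now 10.
Augment Depot→Y1→Jct2→Y2→Port: bottleneck 2, flow now 12.
Augment Depot→HubB→Jct2→Y2→Port: bottleneck 3, flow now 15.
No augmenting path remains; maximum flow = 15.
By max-flow min-cut, the minimum cut capacity equals the max flow.
In the residual graph, reachable from Depot: {Depot, Y3, Y1, HubB, Jct2, HubC}.
Min-cut edges: Jct2→Jct1 (7), Jct2→Y2 (5), HubC→Port (3); capacity 7 + 5 + 3 = 15.

15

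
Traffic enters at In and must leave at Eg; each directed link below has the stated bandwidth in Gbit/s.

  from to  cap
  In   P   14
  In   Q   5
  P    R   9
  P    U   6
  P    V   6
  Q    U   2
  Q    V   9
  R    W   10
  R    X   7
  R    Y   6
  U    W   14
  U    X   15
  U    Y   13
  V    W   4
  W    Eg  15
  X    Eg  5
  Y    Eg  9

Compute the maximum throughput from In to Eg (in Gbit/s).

19

Augment In→P→R→W→Eg: bottleneck 9, flow now 9.
Augment In→P→U→W→Eg: bottleneck 5, flow now 14.
Augment In→Q→U→W→Eg: bottleneck 1, flow now 15.
Augment In→Q→U→X→Eg: bottleneck 1, flow now 16.
Augment In→Q→V→W→R→X→Eg: bottleneck 3, flow now 19. (uses reverse residual edge)
No augmenting path remains; maximum flow = 19.
In the residual graph, reachable from In: {In}.
Min-cut edges: In→P (14), In→Q (5); capacity 14 + 5 = 19.
This cut is saturated, so no flow can exceed 19.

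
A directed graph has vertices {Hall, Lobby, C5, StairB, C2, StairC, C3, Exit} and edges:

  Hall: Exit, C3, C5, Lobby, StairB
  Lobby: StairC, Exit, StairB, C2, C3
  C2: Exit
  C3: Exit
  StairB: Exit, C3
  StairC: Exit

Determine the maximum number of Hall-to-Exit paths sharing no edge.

4

Assign every edge capacity 1; by Menger, the answer equals the max flow.
Path Hall→Exit (+1); total 1.
Path Hall→Lobby→Exit (+1); total 2.
Path Hall→StairB→Exit (+1); total 3.
Path Hall→C3→Exit (+1); total 4.
No residual Hall→Exit path; max flow = 4.
Certifying cut of size 4: {Hall→C3, Hall→Exit, Hall→Lobby, Hall→StairB}.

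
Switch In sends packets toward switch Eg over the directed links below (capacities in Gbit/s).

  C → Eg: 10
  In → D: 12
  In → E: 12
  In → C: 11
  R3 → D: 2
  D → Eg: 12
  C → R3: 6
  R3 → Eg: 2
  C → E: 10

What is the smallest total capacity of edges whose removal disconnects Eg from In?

Augment In→C→Eg: bottleneck 10, flow now 10.
Augment In→D→Eg: bottleneck 12, flow now 22.
Augment In→C→R3→Eg: bottleneck 1, flow now 23.
No augmenting path remains; maximum flow = 23.
By max-flow min-cut, the minimum cut capacity equals the max flow.
In the residual graph, reachable from In: {In, E}.
Min-cut edges: In→C (11), In→D (12); capacity 11 + 12 = 23.

23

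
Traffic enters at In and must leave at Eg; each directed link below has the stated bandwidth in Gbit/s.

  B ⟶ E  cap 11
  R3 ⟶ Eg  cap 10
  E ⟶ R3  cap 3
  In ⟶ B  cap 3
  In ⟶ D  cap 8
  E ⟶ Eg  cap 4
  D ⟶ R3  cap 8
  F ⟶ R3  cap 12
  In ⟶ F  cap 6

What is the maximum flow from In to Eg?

Augment In→F→R3→Eg: bottleneck 6, flow now 6.
Augment In→D→R3→Eg: bottleneck 4, flow now 10.
Augment In→B→E→Eg: bottleneck 3, flow now 13.
No augmenting path remains; maximum flow = 13.
In the residual graph, reachable from In: {In, F, D, R3}.
Min-cut edges: In→B (3), R3→Eg (10); capacity 3 + 10 = 13.
This cut is saturated, so no flow can exceed 13.

13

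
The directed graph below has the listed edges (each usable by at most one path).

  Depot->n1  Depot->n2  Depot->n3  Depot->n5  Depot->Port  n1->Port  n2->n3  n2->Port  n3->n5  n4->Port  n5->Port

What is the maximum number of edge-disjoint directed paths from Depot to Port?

4

Assign every edge capacity 1; by Menger, the answer equals the max flow.
Path Depot→Port (+1); total 1.
Path Depot→n1→Port (+1); total 2.
Path Depot→n2→Port (+1); total 3.
Path Depot→n5→Port (+1); total 4.
No residual Depot→Port path; max flow = 4.
Certifying cut of size 4: {Depot→Port, Depot→n1, Depot→n2, n5→Port}.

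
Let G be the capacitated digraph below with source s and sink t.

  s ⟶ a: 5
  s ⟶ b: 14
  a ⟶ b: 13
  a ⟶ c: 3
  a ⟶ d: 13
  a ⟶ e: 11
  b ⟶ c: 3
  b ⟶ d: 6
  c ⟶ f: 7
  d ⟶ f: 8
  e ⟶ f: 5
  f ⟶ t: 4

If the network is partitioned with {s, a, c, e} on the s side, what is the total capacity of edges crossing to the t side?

Edges leaving {s, a, c, e}: s→b (14), a→b (13), a→d (13), c→f (7), e→f (5).
Cut capacity = 14 + 13 + 13 + 7 + 5 = 52.

52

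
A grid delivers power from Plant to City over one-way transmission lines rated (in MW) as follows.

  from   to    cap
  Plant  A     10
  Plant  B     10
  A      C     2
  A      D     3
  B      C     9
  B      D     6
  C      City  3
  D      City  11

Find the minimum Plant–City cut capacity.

Augment Plant→A→C→City: bottleneck 2, flow now 2.
Augment Plant→A→D→City: bottleneck 3, flow now 5.
Augment Plant→B→C→City: bottleneck 1, flow now 6.
Augment Plant→B→D→City: bottleneck 6, flow now 12.
No augmenting path remains; maximum flow = 12.
By max-flow min-cut, the minimum cut capacity equals the max flow.
In the residual graph, reachable from Plant: {Plant, A, B, C}.
Min-cut edges: A→D (3), B→D (6), C→City (3); capacity 3 + 6 + 3 = 12.

12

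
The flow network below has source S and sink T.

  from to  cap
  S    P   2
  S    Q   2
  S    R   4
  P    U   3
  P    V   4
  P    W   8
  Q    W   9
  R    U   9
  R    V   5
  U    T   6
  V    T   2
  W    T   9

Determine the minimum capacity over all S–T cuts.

Augment S→P→U→T: bottleneck 2, flow now 2.
Augment S→Q→W→T: bottleneck 2, flow now 4.
Augment S→R→U→T: bottleneck 4, flow now 8.
No augmenting path remains; maximum flow = 8.
By max-flow min-cut, the minimum cut capacity equals the max flow.
In the residual graph, reachable from S: {S}.
Min-cut edges: S→P (2), S→Q (2), S→R (4); capacity 2 + 2 + 4 = 8.

8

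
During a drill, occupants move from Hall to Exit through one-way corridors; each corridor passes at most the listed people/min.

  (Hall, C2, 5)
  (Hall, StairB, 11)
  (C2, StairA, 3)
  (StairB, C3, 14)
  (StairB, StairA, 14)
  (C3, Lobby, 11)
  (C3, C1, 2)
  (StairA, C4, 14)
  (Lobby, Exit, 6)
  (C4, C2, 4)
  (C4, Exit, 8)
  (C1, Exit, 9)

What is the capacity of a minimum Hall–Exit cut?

14

Augment Hall→C2→StairA→C4→Exit: bottleneck 3, flow now 3.
Augment Hall→StairB→C3→Lobby→Exit: bottleneck 6, flow now 9.
Augment Hall→StairB→C3→C1→Exit: bottleneck 2, flow now 11.
Augment Hall→StairB→StairA→C4→Exit: bottleneck 3, flow now 14.
No augmenting path remains; maximum flow = 14.
By max-flow min-cut, the minimum cut capacity equals the max flow.
In the residual graph, reachable from Hall: {Hall, C2}.
Min-cut edges: Hall→StairB (11), C2→StairA (3); capacity 11 + 3 = 14.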